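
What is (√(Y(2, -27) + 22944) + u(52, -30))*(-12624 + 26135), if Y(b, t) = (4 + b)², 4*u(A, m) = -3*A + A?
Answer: -351286 + 27022*√5745 ≈ 1.6969e+6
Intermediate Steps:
u(A, m) = -A/2 (u(A, m) = (-3*A + A)/4 = (-2*A)/4 = -A/2)
(√(Y(2, -27) + 22944) + u(52, -30))*(-12624 + 26135) = (√((4 + 2)² + 22944) - ½*52)*(-12624 + 26135) = (√(6² + 22944) - 26)*13511 = (√(36 + 22944) - 26)*13511 = (√22980 - 26)*13511 = (2*√5745 - 26)*13511 = (-26 + 2*√5745)*13511 = -351286 + 27022*√5745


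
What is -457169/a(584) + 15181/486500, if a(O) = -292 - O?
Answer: 13901626066/26635875 ≈ 521.91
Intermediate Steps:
-457169/a(584) + 15181/486500 = -457169/(-292 - 1*584) + 15181/486500 = -457169/(-292 - 584) + 15181*(1/486500) = -457169/(-876) + 15181/486500 = -457169*(-1/876) + 15181/486500 = 457169/876 + 15181/486500 = 13901626066/26635875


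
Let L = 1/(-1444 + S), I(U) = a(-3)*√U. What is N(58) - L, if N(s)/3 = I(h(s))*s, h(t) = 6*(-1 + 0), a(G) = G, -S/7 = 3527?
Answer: 1/26133 - 522*I*√6 ≈ 3.8266e-5 - 1278.6*I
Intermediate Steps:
S = -24689 (S = -7*3527 = -24689)
h(t) = -6 (h(t) = 6*(-1) = -6)
I(U) = -3*√U
L = -1/26133 (L = 1/(-1444 - 24689) = 1/(-26133) = -1/26133 ≈ -3.8266e-5)
N(s) = -9*I*s*√6 (N(s) = 3*((-3*I*√6)*s) = 3*(-3*I*s*√6) = -9*I*s*√6)
N(58) - L = -9*I*58*√6 - 1*(-1/26133) = -522*I*√6 + 1/26133 = 1/26133 - 522*I*√6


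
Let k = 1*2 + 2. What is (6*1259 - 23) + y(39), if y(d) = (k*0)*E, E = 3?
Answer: 7531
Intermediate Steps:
k = 4 (k = 2 + 2 = 4)
y(d) = 0 (y(d) = (4*0)*3 = 0*3 = 0)
(6*1259 - 23) + y(39) = (6*1259 - 23) + 0 = (7554 - 23) + 0 = 7531 + 0 = 7531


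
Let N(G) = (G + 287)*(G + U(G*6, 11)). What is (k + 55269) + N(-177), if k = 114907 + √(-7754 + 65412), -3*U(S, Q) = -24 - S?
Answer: 112646 + √57658 ≈ 1.1289e+5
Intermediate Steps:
U(S, Q) = 8 + S/3 (U(S, Q) = -(-24 - S)/3 = 8 + S/3)
N(G) = (8 + 3*G)*(287 + G) (N(G) = (G + 287)*(G + (8 + (G*6)/3)) = (287 + G)*(G + (8 + (6*G)/3)) = (287 + G)*(G + (8 + 2*G)) = (287 + G)*(8 + 3*G) = (8 + 3*G)*(287 + G))
k = 114907 + √57658 ≈ 1.1515e+5
(k + 55269) + N(-177) = ((114907 + √57658) + 55269) + (2296 + 3*(-177)² + 869*(-177)) = (170176 + √57658) + (2296 + 3*31329 - 153813) = (170176 + √57658) + (2296 + 93987 - 153813) = (170176 + √57658) - 57530 = 112646 + √57658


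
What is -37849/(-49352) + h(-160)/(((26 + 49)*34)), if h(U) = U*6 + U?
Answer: 4124071/12584760 ≈ 0.32770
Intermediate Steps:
h(U) = 7*U (h(U) = 6*U + U = 7*U)
-37849/(-49352) + h(-160)/(((26 + 49)*34)) = -37849/(-49352) + (7*(-160))/(((26 + 49)*34)) = -37849*(-1/49352) - 1120/(75*34) = 37849/49352 - 1120/2550 = 37849/49352 - 1120*1/2550 = 37849/49352 - 112/255 = 4124071/12584760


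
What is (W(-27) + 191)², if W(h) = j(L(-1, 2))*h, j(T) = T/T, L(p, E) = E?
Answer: 26896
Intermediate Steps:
j(T) = 1
W(h) = h (W(h) = 1*h = h)
(W(-27) + 191)² = (-27 + 191)² = 164² = 26896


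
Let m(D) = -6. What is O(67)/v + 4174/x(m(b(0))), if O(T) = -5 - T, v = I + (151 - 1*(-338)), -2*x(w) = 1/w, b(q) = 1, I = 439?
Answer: 5810199/116 ≈ 50088.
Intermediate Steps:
x(w) = -1/(2*w)
v = 928 (v = 439 + (151 - 1*(-338)) = 439 + (151 + 338) = 439 + 489 = 928)
O(67)/v + 4174/x(m(b(0))) = (-5 - 1*67)/928 + 4174/((-½/(-6))) = (-5 - 67)*(1/928) + 4174/((-½*(-⅙))) = -72*1/928 + 4174/(1/12) = -9/116 + 4174*12 = -9/116 + 50088 = 5810199/116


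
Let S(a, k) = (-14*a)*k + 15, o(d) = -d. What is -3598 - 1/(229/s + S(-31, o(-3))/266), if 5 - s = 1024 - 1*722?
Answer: -1188264532/330235 ≈ -3598.2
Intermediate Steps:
S(a, k) = 15 - 14*a*k (S(a, k) = -14*a*k + 15 = 15 - 14*a*k)
s = -297 (s = 5 - (1024 - 1*722) = 5 - (1024 - 722) = 5 - 1*302 = 5 - 302 = -297)
-3598 - 1/(229/s + S(-31, o(-3))/266) = -3598 - 1/(229/(-297) + (15 - 14*(-31)*(-1*(-3)))/266) = -3598 - 1/(229*(-1/297) + (15 - 14*(-31)*3)*(1/266)) = -3598 - 1/(-229/297 + (15 + 1302)*(1/266)) = -3598 - 1/(-229/297 + 1317*(1/266)) = -3598 - 1/(-229/297 + 1317/266) = -3598 - 1/330235/79002 = -3598 - 1*79002/330235 = -3598 - 79002/330235 = -1188264532/330235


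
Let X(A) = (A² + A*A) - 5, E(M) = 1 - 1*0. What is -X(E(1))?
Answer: 3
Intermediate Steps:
E(M) = 1 (E(M) = 1 + 0 = 1)
X(A) = -5 + 2*A² (X(A) = (A² + A²) - 5 = 2*A² - 5 = -5 + 2*A²)
-X(E(1)) = -(-5 + 2*1²) = -(-5 + 2*1) = -(-5 + 2) = -1*(-3) = 3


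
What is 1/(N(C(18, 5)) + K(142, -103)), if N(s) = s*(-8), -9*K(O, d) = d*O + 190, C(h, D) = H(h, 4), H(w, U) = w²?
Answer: -1/988 ≈ -0.0010121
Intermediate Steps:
C(h, D) = h²
K(O, d) = -190/9 - O*d/9 (K(O, d) = -(d*O + 190)/9 = -(O*d + 190)/9 = -(190 + O*d)/9 = -190/9 - O*d/9)
N(s) = -8*s
1/(N(C(18, 5)) + K(142, -103)) = 1/(-8*18² + (-190/9 - ⅑*142*(-103))) = 1/(-8*324 + (-190/9 + 14626/9)) = 1/(-2592 + 1604) = 1/(-988) = -1/988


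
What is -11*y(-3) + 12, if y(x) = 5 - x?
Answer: -76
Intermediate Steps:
-11*y(-3) + 12 = -11*(5 - 1*(-3)) + 12 = -11*(5 + 3) + 12 = -11*8 + 12 = -88 + 12 = -76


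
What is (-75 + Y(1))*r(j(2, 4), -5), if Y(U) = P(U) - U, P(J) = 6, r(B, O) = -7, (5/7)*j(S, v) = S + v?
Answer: 490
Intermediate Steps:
j(S, v) = 7*S/5 + 7*v/5 (j(S, v) = 7*(S + v)/5 = 7*S/5 + 7*v/5)
Y(U) = 6 - U
(-75 + Y(1))*r(j(2, 4), -5) = (-75 + (6 - 1*1))*(-7) = (-75 + (6 - 1))*(-7) = (-75 + 5)*(-7) = -70*(-7) = 490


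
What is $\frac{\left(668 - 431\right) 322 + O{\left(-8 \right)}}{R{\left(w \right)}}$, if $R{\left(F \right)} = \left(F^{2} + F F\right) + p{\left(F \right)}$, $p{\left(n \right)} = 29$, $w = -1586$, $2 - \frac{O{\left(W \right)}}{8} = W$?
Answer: $\frac{76394}{5030821} \approx 0.015185$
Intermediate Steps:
$O{\left(W \right)} = 16 - 8 W$
$R{\left(F \right)} = 29 + 2 F^{2}$ ($R{\left(F \right)} = \left(F^{2} + F F\right) + 29 = \left(F^{2} + F^{2}\right) + 29 = 2 F^{2} + 29 = 29 + 2 F^{2}$)
$\frac{\left(668 - 431\right) 322 + O{\left(-8 \right)}}{R{\left(w \right)}} = \frac{\left(668 - 431\right) 322 + \left(16 - -64\right)}{29 + 2 \left(-1586\right)^{2}} = \frac{\left(668 - 431\right) 322 + \left(16 + 64\right)}{29 + 2 \cdot 2515396} = \frac{237 \cdot 322 + 80}{29 + 5030792} = \frac{76314 + 80}{5030821} = 76394 \cdot \frac{1}{5030821} = \frac{76394}{5030821}$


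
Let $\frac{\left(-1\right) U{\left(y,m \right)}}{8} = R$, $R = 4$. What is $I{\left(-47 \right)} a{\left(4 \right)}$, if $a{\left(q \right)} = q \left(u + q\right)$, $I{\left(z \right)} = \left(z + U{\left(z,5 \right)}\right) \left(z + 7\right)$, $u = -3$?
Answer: $12640$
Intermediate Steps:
$U{\left(y,m \right)} = -32$ ($U{\left(y,m \right)} = \left(-8\right) 4 = -32$)
$I{\left(z \right)} = \left(-32 + z\right) \left(7 + z\right)$ ($I{\left(z \right)} = \left(z - 32\right) \left(z + 7\right) = \left(-32 + z\right) \left(7 + z\right)$)
$a{\left(q \right)} = q \left(-3 + q\right)$
$I{\left(-47 \right)} a{\left(4 \right)} = \left(-224 + \left(-47\right)^{2} - -1175\right) 4 \left(-3 + 4\right) = \left(-224 + 2209 + 1175\right) 4 \cdot 1 = 3160 \cdot 4 = 12640$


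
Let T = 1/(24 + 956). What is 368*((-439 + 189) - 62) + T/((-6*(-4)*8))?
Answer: -21603778559/188160 ≈ -1.1482e+5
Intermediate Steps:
T = 1/980 ≈ 0.0010204
368*((-439 + 189) - 62) + T/((-6*(-4)*8)) = 368*((-439 + 189) - 62) + 1/(980*((-6*(-4)*8))) = 368*(-250 - 62) + 1/(980*((24*8))) = 368*(-312) + (1/980)/192 = -114816 + (1/980)*(1/192) = -114816 + 1/188160 = -21603778559/188160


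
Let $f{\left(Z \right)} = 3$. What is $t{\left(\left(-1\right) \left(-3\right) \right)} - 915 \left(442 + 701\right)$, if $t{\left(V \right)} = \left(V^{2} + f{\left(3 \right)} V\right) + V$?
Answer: $-1045824$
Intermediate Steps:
$t{\left(V \right)} = V^{2} + 4 V$ ($t{\left(V \right)} = \left(V^{2} + 3 V\right) + V = V^{2} + 4 V$)
$t{\left(\left(-1\right) \left(-3\right) \right)} - 915 \left(442 + 701\right) = \left(-1\right) \left(-3\right) \left(4 - -3\right) - 915 \left(442 + 701\right) = 3 \left(4 + 3\right) - 1045845 = 3 \cdot 7 - 1045845 = 21 - 1045845 = -1045824$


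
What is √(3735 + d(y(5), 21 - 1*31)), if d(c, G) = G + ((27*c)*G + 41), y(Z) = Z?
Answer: 4*√151 ≈ 49.153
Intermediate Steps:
d(c, G) = 41 + G + 27*G*c (d(c, G) = G + (27*G*c + 41) = G + (41 + 27*G*c) = 41 + G + 27*G*c)
√(3735 + d(y(5), 21 - 1*31)) = √(3735 + (41 + (21 - 1*31) + 27*(21 - 1*31)*5)) = √(3735 + (41 + (21 - 31) + 27*(21 - 31)*5)) = √(3735 + (41 - 10 + 27*(-10)*5)) = √(3735 + (41 - 10 - 1350)) = √(3735 - 1319) = √2416 = 4*√151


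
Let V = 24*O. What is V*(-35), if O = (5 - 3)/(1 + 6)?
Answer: -240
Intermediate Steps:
O = 2/7 ≈ 0.28571
V = 48/7 (V = 24*(2/7) = 48/7 ≈ 6.8571)
V*(-35) = (48/7)*(-35) = -240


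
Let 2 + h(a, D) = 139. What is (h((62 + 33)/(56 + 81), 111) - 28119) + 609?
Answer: -27373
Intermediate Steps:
h(a, D) = 137 (h(a, D) = -2 + 139 = 137)
(h((62 + 33)/(56 + 81), 111) - 28119) + 609 = (137 - 28119) + 609 = -27982 + 609 = -27373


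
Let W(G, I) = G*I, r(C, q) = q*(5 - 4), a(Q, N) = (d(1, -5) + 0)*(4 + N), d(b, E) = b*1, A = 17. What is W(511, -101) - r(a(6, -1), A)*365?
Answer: -57816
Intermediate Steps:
d(b, E) = b
a(Q, N) = 4 + N (a(Q, N) = (1 + 0)*(4 + N) = 1*(4 + N) = 4 + N)
r(C, q) = q (r(C, q) = q*1 = q)
W(511, -101) - r(a(6, -1), A)*365 = 511*(-101) - 17*365 = -51611 - 1*6205 = -51611 - 6205 = -57816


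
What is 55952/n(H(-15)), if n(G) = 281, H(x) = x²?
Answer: 55952/281 ≈ 199.12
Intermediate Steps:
55952/n(H(-15)) = 55952/281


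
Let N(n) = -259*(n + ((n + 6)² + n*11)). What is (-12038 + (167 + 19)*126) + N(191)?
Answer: -10633761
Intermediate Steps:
N(n) = -3108*n - 259*(6 + n)² (N(n) = -259*(n + ((6 + n)² + 11*n)) = -259*((6 + n)² + 12*n) = -3108*n - 259*(6 + n)²)
(-12038 + (167 + 19)*126) + N(191) = (-12038 + (167 + 19)*126) + (-3108*191 - 259*(6 + 191)²) = (-12038 + 186*126) + (-593628 - 259*197²) = (-12038 + 23436) + (-593628 - 259*38809) = 11398 + (-593628 - 10051531) = 11398 - 10645159 = -10633761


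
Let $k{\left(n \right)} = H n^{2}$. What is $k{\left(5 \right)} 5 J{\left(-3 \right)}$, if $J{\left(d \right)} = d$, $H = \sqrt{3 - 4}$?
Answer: $- 375 i \approx - 375.0 i$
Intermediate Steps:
$H = i$ ($H = \sqrt{-1} = i \approx 1.0 i$)
$k{\left(n \right)} = i n^{2}$
$k{\left(5 \right)} 5 J{\left(-3 \right)} = i 5^{2} \cdot 5 \left(-3\right) = i 25 \cdot 5 \left(-3\right) = 25 i 5 \left(-3\right) = 125 i \left(-3\right) = - 375 i$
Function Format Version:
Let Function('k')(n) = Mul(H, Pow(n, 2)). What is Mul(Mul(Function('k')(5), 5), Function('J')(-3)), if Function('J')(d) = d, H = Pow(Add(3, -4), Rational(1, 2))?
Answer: Mul(-375, I) ≈ Mul(-375.00, I)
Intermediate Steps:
H = I (H = Pow(-1, Rational(1, 2)) = I ≈ Mul(1.0000, I))
Function('k')(n) = Mul(I, Pow(n, 2))
Mul(Mul(Function('k')(5), 5), Function('J')(-3)) = Mul(Mul(Mul(I, Pow(5, 2)), 5), -3) = Mul(Mul(Mul(I, 25), 5), -3) = Mul(Mul(Mul(25, I), 5), -3) = Mul(Mul(125, I), -3) = Mul(-375, I)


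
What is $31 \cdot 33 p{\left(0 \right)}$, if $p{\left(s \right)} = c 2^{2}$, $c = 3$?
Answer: $12276$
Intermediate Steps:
$p{\left(s \right)} = 12$ ($p{\left(s \right)} = 3 \cdot 2^{2} = 3 \cdot 4 = 12$)
$31 \cdot 33 p{\left(0 \right)} = 31 \cdot 33 \cdot 12 = 1023 \cdot 12 = 12276$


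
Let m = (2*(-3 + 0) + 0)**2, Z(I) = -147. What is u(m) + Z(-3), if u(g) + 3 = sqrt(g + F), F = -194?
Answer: -150 + I*sqrt(158) ≈ -150.0 + 12.57*I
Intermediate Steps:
m = 36 (m = (2*(-3) + 0)**2 = (-6 + 0)**2 = (-6)**2 = 36)
u(g) = -3 + sqrt(-194 + g) (u(g) = -3 + sqrt(g - 194) = -3 + sqrt(-194 + g))
u(m) + Z(-3) = (-3 + sqrt(-194 + 36)) - 147 = (-3 + sqrt(-158)) - 147 = (-3 + I*sqrt(158)) - 147 = -150 + I*sqrt(158)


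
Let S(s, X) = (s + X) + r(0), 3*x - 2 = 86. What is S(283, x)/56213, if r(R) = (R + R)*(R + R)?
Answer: 937/168639 ≈ 0.0055562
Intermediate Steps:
x = 88/3 (x = 2/3 + (1/3)*86 = 2/3 + 86/3 = 88/3 ≈ 29.333)
r(R) = 4*R**2 (r(R) = (2*R)*(2*R) = 4*R**2)
S(s, X) = X + s (S(s, X) = (s + X) + 4*0**2 = (X + s) + 4*0 = (X + s) + 0 = X + s)
S(283, x)/56213 = (88/3 + 283)/56213 = (937/3)*(1/56213) = 937/168639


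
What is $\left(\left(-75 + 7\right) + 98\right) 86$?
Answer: $2580$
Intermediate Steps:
$\left(\left(-75 + 7\right) + 98\right) 86 = \left(-68 + 98\right) 86 = 30 \cdot 86 = 2580$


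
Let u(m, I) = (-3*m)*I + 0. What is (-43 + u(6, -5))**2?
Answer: 2209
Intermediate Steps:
u(m, I) = -3*I*m (u(m, I) = -3*I*m + 0 = -3*I*m)
(-43 + u(6, -5))**2 = (-43 - 3*(-5)*6)**2 = (-43 + 90)**2 = 47**2 = 2209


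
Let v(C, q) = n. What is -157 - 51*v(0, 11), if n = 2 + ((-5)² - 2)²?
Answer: -27238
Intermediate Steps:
n = 531 (n = 2 + (25 - 2)² = 2 + 23² = 2 + 529 = 531)
v(C, q) = 531
-157 - 51*v(0, 11) = -157 - 51*531 = -157 - 27081 = -27238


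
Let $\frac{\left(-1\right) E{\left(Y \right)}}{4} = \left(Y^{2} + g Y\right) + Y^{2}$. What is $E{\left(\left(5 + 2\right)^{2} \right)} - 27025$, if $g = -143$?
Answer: $-18205$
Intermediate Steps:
$E{\left(Y \right)} = - 8 Y^{2} + 572 Y$ ($E{\left(Y \right)} = - 4 \left(\left(Y^{2} - 143 Y\right) + Y^{2}\right) = - 4 \left(- 143 Y + 2 Y^{2}\right) = - 8 Y^{2} + 572 Y$)
$E{\left(\left(5 + 2\right)^{2} \right)} - 27025 = 4 \left(5 + 2\right)^{2} \left(143 - 2 \left(5 + 2\right)^{2}\right) - 27025 = 4 \cdot 7^{2} \left(143 - 2 \cdot 7^{2}\right) - 27025 = 4 \cdot 49 \left(143 - 98\right) - 27025 = 4 \cdot 49 \cdot 45 - 27025 = 8820 - 27025 = -18205$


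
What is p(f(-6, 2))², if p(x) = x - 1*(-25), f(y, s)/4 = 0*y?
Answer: 625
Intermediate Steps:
f(y, s) = 0 (f(y, s) = 4*(0*y) = 4*0 = 0)
p(x) = 25 + x (p(x) = x + 25 = 25 + x)
p(f(-6, 2))² = (25 + 0)² = 25² = 625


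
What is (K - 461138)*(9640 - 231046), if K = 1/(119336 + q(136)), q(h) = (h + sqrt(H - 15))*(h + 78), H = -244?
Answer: 562724619182883206688/5511573691 + 11845221*I*sqrt(259)/5511573691 ≈ 1.021e+11 + 0.034587*I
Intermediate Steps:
q(h) = (78 + h)*(h + I*sqrt(259)) (q(h) = (h + sqrt(-244 - 15))*(h + 78) = (h + sqrt(-259))*(78 + h) = (h + I*sqrt(259))*(78 + h) = (78 + h)*(h + I*sqrt(259)))
K = 1/(148440 + 214*I*sqrt(259)) (K = 1/(119336 + (136**2 + 78*136 + 78*I*sqrt(259) + I*136*sqrt(259))) = 1/(119336 + (18496 + 10608 + 78*I*sqrt(259) + 136*I*sqrt(259))) = 1/(119336 + (29104 + 214*I*sqrt(259))) = 1/(148440 + 214*I*sqrt(259)) ≈ 6.7331e-6 - 1.5622e-7*I)
(K - 461138)*(9640 - 231046) = ((37110/5511573691 - 107*I*sqrt(259)/11023147382) - 461138)*(9640 - 231046) = (-2541596068683248/5511573691 - 107*I*sqrt(259)/11023147382)*(-221406) = 562724619182883206688/5511573691 + 11845221*I*sqrt(259)/5511573691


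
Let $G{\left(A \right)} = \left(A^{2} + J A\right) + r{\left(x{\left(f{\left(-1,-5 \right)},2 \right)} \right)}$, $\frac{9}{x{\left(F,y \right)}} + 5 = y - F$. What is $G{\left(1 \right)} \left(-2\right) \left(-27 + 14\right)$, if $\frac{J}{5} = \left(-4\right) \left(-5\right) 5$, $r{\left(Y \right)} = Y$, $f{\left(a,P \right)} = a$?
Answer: $12909$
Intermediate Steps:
$x{\left(F,y \right)} = \frac{9}{-5 + y - F}$ ($x{\left(F,y \right)} = \frac{9}{-5 - \left(F - y\right)} = \frac{9}{-5 + y - F}$)
$J = 500$ ($J = 5 \left(-4\right) \left(-5\right) 5 = 5 \cdot 20 \cdot 5 = 5 \cdot 100 = 500$)
$G{\left(A \right)} = - \frac{9}{2} + A^{2} + 500 A$ ($G{\left(A \right)} = \left(A^{2} + 500 A\right) + \frac{9}{-5 + 2 - -1} = \left(A^{2} + 500 A\right) + \frac{9}{-5 + 2 + 1} = \left(A^{2} + 500 A\right) + \frac{9}{-2} = \left(A^{2} + 500 A\right) + 9 \left(- \frac{1}{2}\right) = \left(A^{2} + 500 A\right) - \frac{9}{2} = - \frac{9}{2} + A^{2} + 500 A$)
$G{\left(1 \right)} \left(-2\right) \left(-27 + 14\right) = \left(- \frac{9}{2} + 1^{2} + 500 \cdot 1\right) \left(-2\right) \left(-27 + 14\right) = \left(- \frac{9}{2} + 1 + 500\right) \left(-2\right) \left(-13\right) = \frac{993}{2} \left(-2\right) \left(-13\right) = \left(-993\right) \left(-13\right) = 12909$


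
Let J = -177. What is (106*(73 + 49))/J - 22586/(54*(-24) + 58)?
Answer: -6006047/109563 ≈ -54.818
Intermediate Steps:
(106*(73 + 49))/J - 22586/(54*(-24) + 58) = (106*(73 + 49))/(-177) - 22586/(54*(-24) + 58) = (106*122)*(-1/177) - 22586/(-1296 + 58) = 12932*(-1/177) - 22586/(-1238) = -12932/177 - 22586*(-1/1238) = -12932/177 + 11293/619 = -6006047/109563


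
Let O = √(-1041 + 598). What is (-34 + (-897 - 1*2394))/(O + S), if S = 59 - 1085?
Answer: 3411450/1053119 + 3325*I*√443/1053119 ≈ 3.2394 + 0.066453*I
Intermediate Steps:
O = I*√443 (O = √(-443) = I*√443 ≈ 21.048*I)
S = -1026
(-34 + (-897 - 1*2394))/(O + S) = (-34 + (-897 - 1*2394))/(I*√443 - 1026) = (-34 + (-897 - 2394))/(-1026 + I*√443) = (-34 - 3291)/(-1026 + I*√443) = -3325/(-1026 + I*√443)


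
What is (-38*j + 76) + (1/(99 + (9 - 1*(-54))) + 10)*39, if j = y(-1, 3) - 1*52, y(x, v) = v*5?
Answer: 101101/54 ≈ 1872.2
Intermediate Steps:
y(x, v) = 5*v
j = -37 (j = 5*3 - 1*52 = 15 - 52 = -37)
(-38*j + 76) + (1/(99 + (9 - 1*(-54))) + 10)*39 = (-38*(-37) + 76) + (1/(99 + (9 - 1*(-54))) + 10)*39 = (1406 + 76) + (1/(99 + (9 + 54)) + 10)*39 = 1482 + (1/(99 + 63) + 10)*39 = 1482 + (1/162 + 10)*39 = 1482 + (1621/162)*39 = 1482 + 21073/54 = 101101/54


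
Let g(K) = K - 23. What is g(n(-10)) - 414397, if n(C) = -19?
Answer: -414439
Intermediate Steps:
g(K) = -23 + K
g(n(-10)) - 414397 = (-23 - 19) - 414397 = -42 - 414397 = -414439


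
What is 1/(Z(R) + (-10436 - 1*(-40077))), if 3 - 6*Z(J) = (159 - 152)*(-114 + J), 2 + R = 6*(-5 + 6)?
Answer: 6/178619 ≈ 3.3591e-5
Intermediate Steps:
R = 4 (R = -2 + 6*(-5 + 6) = -2 + 6*1 = -2 + 6 = 4)
Z(J) = 267/2 - 7*J/6 (Z(J) = ½ - (159 - 152)*(-114 + J)/6 = ½ - 7*(-114 + J)/6 = ½ - (-798 + 7*J)/6 = ½ + (133 - 7*J/6) = 267/2 - 7*J/6)
1/(Z(R) + (-10436 - 1*(-40077))) = 1/((267/2 - 7/6*4) + (-10436 - 1*(-40077))) = 1/((267/2 - 14/3) + (-10436 + 40077)) = 1/(773/6 + 29641) = 1/(178619/6) = 6/178619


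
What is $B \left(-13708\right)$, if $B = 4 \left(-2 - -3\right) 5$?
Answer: $-274160$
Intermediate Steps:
$B = 20$ ($B = 4 \left(-2 + 3\right) 5 = 4 \cdot 1 \cdot 5 = 4 \cdot 5 = 20$)
$B \left(-13708\right) = 20 \left(-13708\right) = -274160$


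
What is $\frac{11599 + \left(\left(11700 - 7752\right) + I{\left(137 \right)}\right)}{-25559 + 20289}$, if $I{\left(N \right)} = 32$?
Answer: $- \frac{15579}{5270} \approx -2.9562$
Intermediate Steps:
$\frac{11599 + \left(\left(11700 - 7752\right) + I{\left(137 \right)}\right)}{-25559 + 20289} = \frac{11599 + \left(\left(11700 - 7752\right) + 32\right)}{-25559 + 20289} = \frac{11599 + \left(\left(11700 - 7752\right) + 32\right)}{-5270} = \left(11599 + \left(3948 + 32\right)\right) \left(- \frac{1}{5270}\right) = \left(11599 + 3980\right) \left(- \frac{1}{5270}\right) = 15579 \left(- \frac{1}{5270}\right) = - \frac{15579}{5270}$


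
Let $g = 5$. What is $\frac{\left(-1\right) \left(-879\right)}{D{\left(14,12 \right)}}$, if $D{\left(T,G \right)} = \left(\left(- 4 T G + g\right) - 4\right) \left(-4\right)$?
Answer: $\frac{879}{2684} \approx 0.3275$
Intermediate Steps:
$D{\left(T,G \right)} = -4 + 16 G T$ ($D{\left(T,G \right)} = \left(\left(- 4 T G + 5\right) - 4\right) \left(-4\right) = \left(\left(- 4 G T + 5\right) - 4\right) \left(-4\right) = \left(\left(5 - 4 G T\right) - 4\right) \left(-4\right) = \left(1 - 4 G T\right) \left(-4\right) = -4 + 16 G T$)
$\frac{\left(-1\right) \left(-879\right)}{D{\left(14,12 \right)}} = \frac{\left(-1\right) \left(-879\right)}{-4 + 16 \cdot 12 \cdot 14} = \frac{879}{-4 + 2688} = \frac{879}{2684}$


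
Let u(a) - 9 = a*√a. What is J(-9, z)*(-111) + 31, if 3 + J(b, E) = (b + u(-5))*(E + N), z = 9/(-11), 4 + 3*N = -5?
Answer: 364 - 23310*I*√5/11 ≈ 364.0 - 4738.4*I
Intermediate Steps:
N = -3 (N = -4/3 + (⅓)*(-5) = -4/3 - 5/3 = -3)
u(a) = 9 + a^(3/2) (u(a) = 9 + a*√a = 9 + a^(3/2))
z = -9/11 (z = 9*(-1/11) = -9/11 ≈ -0.81818)
J(b, E) = -3 + (-3 + E)*(9 + b - 5*I*√5) (J(b, E) = -3 + (b + (9 + (-5)^(3/2)))*(E - 3) = -3 + (b + (9 - 5*I*√5))*(-3 + E) = -3 + (9 + b - 5*I*√5)*(-3 + E) = -3 + (-3 + E)*(9 + b - 5*I*√5))
J(-9, z)*(-111) + 31 = (-30 - 3*(-9) - 9/11*(-9) - 9*(9 - 5*I*√5)/11 + 15*I*√5)*(-111) + 31 = (-30 + 27 + 81/11 + (-81/11 + 45*I*√5/11) + 15*I*√5)*(-111) + 31 = (-3 + 210*I*√5/11)*(-111) + 31 = (333 - 23310*I*√5/11) + 31 = 364 - 23310*I*√5/11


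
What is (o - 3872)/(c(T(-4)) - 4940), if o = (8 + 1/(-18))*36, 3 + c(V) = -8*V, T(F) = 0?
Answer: 3586/4943 ≈ 0.72547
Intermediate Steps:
c(V) = -3 - 8*V
o = 286 (o = (8 - 1/18)*36 = (143/18)*36 = 286)
(o - 3872)/(c(T(-4)) - 4940) = (286 - 3872)/((-3 - 8*0) - 4940) = -3586/((-3 + 0) - 4940) = -3586/(-3 - 4940) = -3586/(-4943) = -3586*(-1/4943) = 3586/4943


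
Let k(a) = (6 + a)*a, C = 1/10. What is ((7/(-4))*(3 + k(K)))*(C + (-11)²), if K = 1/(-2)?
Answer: -8477/160 ≈ -52.981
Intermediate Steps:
C = ⅒ ≈ 0.10000
K = -½ (K = 1*(-½) = -½ ≈ -0.50000)
k(a) = a*(6 + a)
((7/(-4))*(3 + k(K)))*(C + (-11)²) = ((7/(-4))*(3 - (6 - ½)/2))*(⅒ + (-11)²) = ((7*(-¼))*(3 - ½*11/2))*(⅒ + 121) = -7*(3 - 11/4)/4*(1211/10) = -7/4*¼*(1211/10) = -7/16*1211/10 = -8477/160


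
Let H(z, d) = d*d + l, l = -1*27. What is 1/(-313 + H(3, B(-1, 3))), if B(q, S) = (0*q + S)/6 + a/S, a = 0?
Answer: -4/1359 ≈ -0.0029433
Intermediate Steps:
B(q, S) = S/6 (B(q, S) = (0*q + S)/6 + 0/S = (0 + S)*(⅙) + 0 = S*(⅙) + 0 = S/6 + 0 = S/6)
l = -27
H(z, d) = -27 + d² (H(z, d) = d*d - 27 = d² - 27 = -27 + d²)
1/(-313 + H(3, B(-1, 3))) = 1/(-313 + (-27 + ((⅙)*3)²)) = 1/(-313 + (-27 + (½)²)) = 1/(-313 + (-27 + ¼)) = 1/(-313 - 107/4) = 1/(-1359/4) = -4/1359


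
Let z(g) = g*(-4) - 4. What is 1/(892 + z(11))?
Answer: 1/844 ≈ 0.0011848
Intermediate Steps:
z(g) = -4 - 4*g (z(g) = -4*g - 4 = -4 - 4*g)
1/(892 + z(11)) = 1/(892 + (-4 - 4*11)) = 1/(892 + (-4 - 44)) = 1/(892 - 48) = 1/844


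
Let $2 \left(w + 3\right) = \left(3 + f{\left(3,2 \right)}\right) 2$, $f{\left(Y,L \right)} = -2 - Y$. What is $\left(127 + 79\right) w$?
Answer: $-1030$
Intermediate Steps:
$w = -5$ ($w = -3 + \frac{\left(3 - 5\right) 2}{2} = -3 + \frac{\left(-2\right) 2}{2} = -3 + \frac{1}{2} \left(-4\right) = -3 - 2 = -5$)
$\left(127 + 79\right) w = \left(127 + 79\right) \left(-5\right) = 206 \left(-5\right) = -1030$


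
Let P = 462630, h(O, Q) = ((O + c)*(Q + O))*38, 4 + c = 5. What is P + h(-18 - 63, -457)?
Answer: 2098150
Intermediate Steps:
c = 1 (c = -4 + 5 = 1)
h(O, Q) = 38*(1 + O)*(O + Q) (h(O, Q) = ((O + 1)*(Q + O))*38 = ((1 + O)*(O + Q))*38 = 38*(1 + O)*(O + Q))
P + h(-18 - 63, -457) = 462630 + (38*(-18 - 63) + 38*(-457) + 38*(-18 - 63)**2 + 38*(-18 - 63)*(-457)) = 462630 + (38*(-81) - 17366 + 38*(-81)**2 + 38*(-81)*(-457)) = 462630 + (-3078 - 17366 + 38*6561 + 1406646) = 462630 + (-3078 - 17366 + 249318 + 1406646) = 462630 + 1635520 = 2098150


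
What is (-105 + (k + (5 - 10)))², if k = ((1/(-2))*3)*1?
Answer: 49729/4 ≈ 12432.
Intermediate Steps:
k = -3/2 (k = ((1*(-½))*3)*1 = -½*3*1 = -3/2*1 = -3/2 ≈ -1.5000)
(-105 + (k + (5 - 10)))² = (-105 + (-3/2 + (5 - 10)))² = (-105 + (-3/2 - 5))² = (-105 - 13/2)² = (-223/2)² = 49729/4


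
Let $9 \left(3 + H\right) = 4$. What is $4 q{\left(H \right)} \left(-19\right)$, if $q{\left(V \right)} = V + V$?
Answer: $\frac{3496}{9} \approx 388.44$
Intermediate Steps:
$H = - \frac{23}{9}$ ($H = -3 + \frac{1}{9} \cdot 4 = -3 + \frac{4}{9} = - \frac{23}{9} \approx -2.5556$)
$q{\left(V \right)} = 2 V$
$4 q{\left(H \right)} \left(-19\right) = 4 \cdot 2 \left(- \frac{23}{9}\right) \left(-19\right) = 4 \left(- \frac{46}{9}\right) \left(-19\right) = \left(- \frac{184}{9}\right) \left(-19\right) = \frac{3496}{9}$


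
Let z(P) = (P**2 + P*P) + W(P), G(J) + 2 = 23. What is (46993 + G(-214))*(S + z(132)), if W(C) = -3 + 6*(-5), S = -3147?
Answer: 1488839352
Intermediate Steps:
W(C) = -33 (W(C) = -3 - 30 = -33)
G(J) = 21 (G(J) = -2 + 23 = 21)
z(P) = -33 + 2*P**2 (z(P) = (P**2 + P*P) - 33 = (P**2 + P**2) - 33 = 2*P**2 - 33 = -33 + 2*P**2)
(46993 + G(-214))*(S + z(132)) = (46993 + 21)*(-3147 + (-33 + 2*132**2)) = 47014*(-3147 + (-33 + 2*17424)) = 47014*(-3147 + (-33 + 34848)) = 47014*(-3147 + 34815) = 47014*31668 = 1488839352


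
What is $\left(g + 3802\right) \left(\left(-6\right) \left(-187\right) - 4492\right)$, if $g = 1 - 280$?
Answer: $-11872510$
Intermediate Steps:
$g = -279$ ($g = 1 - 280 = -279$)
$\left(g + 3802\right) \left(\left(-6\right) \left(-187\right) - 4492\right) = \left(-279 + 3802\right) \left(\left(-6\right) \left(-187\right) - 4492\right) = 3523 \left(1122 - 4492\right) = 3523 \left(-3370\right) = -11872510$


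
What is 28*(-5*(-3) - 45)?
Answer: -840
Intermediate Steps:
28*(-5*(-3) - 45) = 28*(15 - 45) = 28*(-30) = -840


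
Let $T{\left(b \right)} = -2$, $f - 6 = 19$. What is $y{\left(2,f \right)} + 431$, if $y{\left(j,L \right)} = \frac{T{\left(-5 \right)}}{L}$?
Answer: $\frac{10773}{25} \approx 430.92$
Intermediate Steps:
$f = 25$ ($f = 6 + 19 = 25$)
$y{\left(j,L \right)} = - \frac{2}{L}$
$y{\left(2,f \right)} + 431 = - \frac{2}{25} + 431 = \frac{10773}{25}$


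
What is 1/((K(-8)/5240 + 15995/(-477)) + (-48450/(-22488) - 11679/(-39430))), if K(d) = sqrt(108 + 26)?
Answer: -265056501387936236301655128/8238437517406804537138260235 - 1627424242214848052076*sqrt(134)/8238437517406804537138260235 ≈ -0.032175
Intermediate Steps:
K(d) = sqrt(134)
1/((K(-8)/5240 + 15995/(-477)) + (-48450/(-22488) - 11679/(-39430))) = 1/((sqrt(134)/5240 + 15995/(-477)) + (-48450/(-22488) - 11679/(-39430))) = 1/((sqrt(134)*(1/5240) + 15995*(-1/477)) + (-48450*(-1/22488) - 11679*(-1/39430))) = 1/((sqrt(134)/5240 - 15995/477) + (8075/3748 + 11679/39430)) = 1/((-15995/477 + sqrt(134)/5240) + 181085071/73891820) = 1/(-1095522082033/35246398140 + sqrt(134)/5240)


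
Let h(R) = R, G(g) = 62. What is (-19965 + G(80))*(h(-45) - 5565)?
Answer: 111655830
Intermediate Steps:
(-19965 + G(80))*(h(-45) - 5565) = (-19965 + 62)*(-45 - 5565) = -19903*(-5610) = 111655830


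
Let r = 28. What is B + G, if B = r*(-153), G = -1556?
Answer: -5840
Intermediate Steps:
B = -4284 (B = 28*(-153) = -4284)
B + G = -4284 - 1556 = -5840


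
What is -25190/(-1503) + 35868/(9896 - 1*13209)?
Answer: 29544866/4979439 ≈ 5.9334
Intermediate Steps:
-25190/(-1503) + 35868/(9896 - 1*13209) = -25190*(-1/1503) + 35868/(9896 - 13209) = 25190/1503 + 35868/(-3313) = 25190/1503 + 35868*(-1/3313) = 25190/1503 - 35868/3313 = 29544866/4979439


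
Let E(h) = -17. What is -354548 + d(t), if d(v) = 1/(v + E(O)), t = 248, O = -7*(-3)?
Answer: -81900587/231 ≈ -3.5455e+5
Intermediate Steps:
O = 21
d(v) = 1/(-17 + v) (d(v) = 1/(v - 17) = 1/(-17 + v))
-354548 + d(t) = -354548 + 1/(-17 + 248) = -354548 + 1/231 = -81900587/231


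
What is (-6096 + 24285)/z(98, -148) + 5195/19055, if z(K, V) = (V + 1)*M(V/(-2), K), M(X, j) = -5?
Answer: 23360648/933695 ≈ 25.020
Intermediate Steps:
z(K, V) = -5 - 5*V (z(K, V) = (V + 1)*(-5) = (1 + V)*(-5) = -5 - 5*V)
(-6096 + 24285)/z(98, -148) + 5195/19055 = (-6096 + 24285)/(-5 - 5*(-148)) + 5195/19055 = 18189/(-5 + 740) + 5195*(1/19055) = 18189/735 + 1039/3811 = 18189*(1/735) + 1039/3811 = 6063/245 + 1039/3811 = 23360648/933695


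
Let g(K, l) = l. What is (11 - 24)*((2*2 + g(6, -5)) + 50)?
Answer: -637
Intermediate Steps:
(11 - 24)*((2*2 + g(6, -5)) + 50) = (11 - 24)*((2*2 - 5) + 50) = -13*((4 - 5) + 50) = -13*(-1 + 50) = -13*49 = -637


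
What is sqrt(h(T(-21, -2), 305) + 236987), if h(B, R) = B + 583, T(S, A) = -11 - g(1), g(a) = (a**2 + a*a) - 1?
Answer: 17*sqrt(822) ≈ 487.40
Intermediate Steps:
g(a) = -1 + 2*a**2 (g(a) = (a**2 + a**2) - 1 = 2*a**2 - 1 = -1 + 2*a**2)
T(S, A) = -12 (T(S, A) = -11 - (-1 + 2*1**2) = -11 - (-1 + 2*1) = -11 - (-1 + 2) = -11 - 1*1 = -11 - 1 = -12)
h(B, R) = 583 + B
sqrt(h(T(-21, -2), 305) + 236987) = sqrt((583 - 12) + 236987) = sqrt(571 + 236987) = sqrt(237558) = 17*sqrt(822)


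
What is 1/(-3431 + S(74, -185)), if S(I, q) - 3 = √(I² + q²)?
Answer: -3428/11711483 - 37*√29/11711483 ≈ -0.00030972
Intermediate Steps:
S(I, q) = 3 + √(I² + q²)
1/(-3431 + S(74, -185)) = 1/(-3431 + (3 + √(74² + (-185)²))) = 1/(-3431 + (3 + √(5476 + 34225))) = 1/(-3431 + (3 + √39701)) = 1/(-3431 + (3 + 37*√29)) = 1/(-3428 + 37*√29)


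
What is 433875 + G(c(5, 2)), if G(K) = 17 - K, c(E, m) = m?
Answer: 433890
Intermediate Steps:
433875 + G(c(5, 2)) = 433875 + (17 - 1*2) = 433875 + (17 - 2) = 433875 + 15 = 433890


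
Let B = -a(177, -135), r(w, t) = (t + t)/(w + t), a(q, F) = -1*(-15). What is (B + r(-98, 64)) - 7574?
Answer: -129077/17 ≈ -7592.8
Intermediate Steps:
a(q, F) = 15
r(w, t) = 2*t/(t + w) (r(w, t) = (2*t)/(t + w) = 2*t/(t + w))
B = -15 (B = -1*15 = -15)
(B + r(-98, 64)) - 7574 = (-15 + 2*64/(64 - 98)) - 7574 = (-15 + 2*64/(-34)) - 7574 = (-15 + 2*64*(-1/34)) - 7574 = (-15 - 64/17) - 7574 = -319/17 - 7574 = -129077/17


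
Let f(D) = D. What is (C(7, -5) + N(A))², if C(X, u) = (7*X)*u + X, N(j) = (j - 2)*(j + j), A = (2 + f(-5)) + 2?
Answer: 53824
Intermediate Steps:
A = -1 (A = (2 - 5) + 2 = -3 + 2 = -1)
N(j) = 2*j*(-2 + j) (N(j) = (-2 + j)*(2*j) = 2*j*(-2 + j))
C(X, u) = X + 7*X*u (C(X, u) = 7*X*u + X = X + 7*X*u)
(C(7, -5) + N(A))² = (7*(1 + 7*(-5)) + 2*(-1)*(-2 - 1))² = (7*(1 - 35) + 2*(-1)*(-3))² = (7*(-34) + 6)² = (-238 + 6)² = (-232)² = 53824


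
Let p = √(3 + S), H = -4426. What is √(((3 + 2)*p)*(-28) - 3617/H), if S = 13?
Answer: I*√10954097718/4426 ≈ 23.647*I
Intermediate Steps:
p = 4 (p = √(3 + 13) = √16 = 4)
√(((3 + 2)*p)*(-28) - 3617/H) = √(((3 + 2)*4)*(-28) - 3617/(-4426)) = √((5*4)*(-28) - 3617*(-1/4426)) = √(20*(-28) + 3617/4426) = √(-560 + 3617/4426) = √(-2474943/4426) = I*√10954097718/4426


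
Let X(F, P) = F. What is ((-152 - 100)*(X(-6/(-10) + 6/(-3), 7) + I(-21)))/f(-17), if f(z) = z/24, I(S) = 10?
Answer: 260064/85 ≈ 3059.6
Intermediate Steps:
f(z) = z/24 (f(z) = z*(1/24) = z/24)
((-152 - 100)*(X(-6/(-10) + 6/(-3), 7) + I(-21)))/f(-17) = ((-152 - 100)*((-6/(-10) + 6/(-3)) + 10))/(((1/24)*(-17))) = (-252*((-6*(-⅒) + 6*(-⅓)) + 10))/(-17/24) = -252*((⅗ - 2) + 10)*(-24/17) = -252*(-7/5 + 10)*(-24/17) = -252*43/5*(-24/17) = -10836/5*(-24/17) = 260064/85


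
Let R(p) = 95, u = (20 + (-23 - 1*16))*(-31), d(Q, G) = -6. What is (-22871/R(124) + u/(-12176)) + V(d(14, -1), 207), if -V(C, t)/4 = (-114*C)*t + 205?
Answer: -656337729091/1156720 ≈ -5.6741e+5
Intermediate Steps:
V(C, t) = -820 + 456*C*t (V(C, t) = -4*((-114*C)*t + 205) = -4*(-114*C*t + 205) = -4*(205 - 114*C*t) = -820 + 456*C*t)
u = 589 (u = (20 + (-23 - 16))*(-31) = (20 - 39)*(-31) = -19*(-31) = 589)
(-22871/R(124) + u/(-12176)) + V(d(14, -1), 207) = (-22871/95 + 589/(-12176)) + (-820 + 456*(-6)*207) = (-22871*1/95 + 589*(-1/12176)) + (-820 - 566352) = (-22871/95 - 589/12176) - 567172 = -278533251/1156720 - 567172 = -656337729091/1156720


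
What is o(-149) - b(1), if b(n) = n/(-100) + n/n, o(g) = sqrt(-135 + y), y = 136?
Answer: 1/100 ≈ 0.010000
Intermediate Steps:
o(g) = 1 (o(g) = sqrt(-135 + 136) = sqrt(1) = 1)
b(n) = 1 - n/100 (b(n) = n*(-1/100) + 1 = -n/100 + 1 = 1 - n/100)
o(-149) - b(1) = 1 - (1 - 1/100*1) = 1 - (1 - 1/100) = 1 - 1*99/100 = 1 - 99/100 = 1/100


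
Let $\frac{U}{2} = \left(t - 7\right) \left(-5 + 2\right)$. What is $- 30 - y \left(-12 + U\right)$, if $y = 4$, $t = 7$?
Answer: $-1440$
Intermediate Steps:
$U = 0$ ($U = 2 \left(7 - 7\right) \left(-5 + 2\right) = 2 \cdot 0 \left(-3\right) = 2 \cdot 0 = 0$)
$- 30 - y \left(-12 + U\right) = - 30 \left(-1\right) 4 \left(-12 + 0\right) = - 30 \left(\left(-4\right) \left(-12\right)\right) = \left(-30\right) 48 = -1440$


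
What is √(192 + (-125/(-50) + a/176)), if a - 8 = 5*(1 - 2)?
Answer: √376585/44 ≈ 13.947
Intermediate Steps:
a = 3 (a = 8 + 5*(1 - 2) = 8 + 5*(-1) = 8 - 5 = 3)
√(192 + (-125/(-50) + a/176)) = √(192 + (-125/(-50) + 3/176)) = √(192 + (-125*(-1/50) + 3*(1/176))) = √(192 + (5/2 + 3/176)) = √(192 + 443/176) = √(34235/176) = √376585/44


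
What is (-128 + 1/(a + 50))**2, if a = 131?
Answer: 536709889/32761 ≈ 16383.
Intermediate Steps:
(-128 + 1/(a + 50))**2 = (-128 + 1/(131 + 50))**2 = (-128 + 1/181)**2 = (-23167/181)**2 = 536709889/32761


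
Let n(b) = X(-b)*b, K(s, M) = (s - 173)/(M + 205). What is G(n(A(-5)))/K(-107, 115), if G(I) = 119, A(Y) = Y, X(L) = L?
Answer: -136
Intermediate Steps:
K(s, M) = (-173 + s)/(205 + M)
n(b) = -b² (n(b) = (-b)*b = -b²)
G(n(A(-5)))/K(-107, 115) = 119/(((-173 - 107)/(205 + 115))) = 119/((-280/320)) = 119/(((1/320)*(-280))) = 119/(-7/8) = 119*(-8/7) = -136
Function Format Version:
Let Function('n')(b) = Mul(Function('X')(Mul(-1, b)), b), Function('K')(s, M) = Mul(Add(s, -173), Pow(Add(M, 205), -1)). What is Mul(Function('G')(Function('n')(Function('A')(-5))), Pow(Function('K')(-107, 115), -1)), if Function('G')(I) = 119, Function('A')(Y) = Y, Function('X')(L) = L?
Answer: -136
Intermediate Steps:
Function('K')(s, M) = Mul(Pow(Add(205, M), -1), Add(-173, s)) (Function('K')(s, M) = Mul(Add(-173, s), Pow(Add(205, M), -1)) = Mul(Pow(Add(205, M), -1), Add(-173, s)))
Function('n')(b) = Mul(-1, Pow(b, 2)) (Function('n')(b) = Mul(Mul(-1, b), b) = Mul(-1, Pow(b, 2)))
Mul(Function('G')(Function('n')(Function('A')(-5))), Pow(Function('K')(-107, 115), -1)) = Mul(119, Pow(Mul(Pow(Add(205, 115), -1), Add(-173, -107)), -1)) = Mul(119, Pow(Mul(Pow(320, -1), -280), -1)) = Mul(119, Pow(Mul(Rational(1, 320), -280), -1)) = Mul(119, Pow(Rational(-7, 8), -1)) = Mul(119, Rational(-8, 7)) = -136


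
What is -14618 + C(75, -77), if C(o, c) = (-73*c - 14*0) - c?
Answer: -8920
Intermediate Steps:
C(o, c) = -74*c (C(o, c) = (-73*c + 0) - c = -73*c - c = -74*c)
-14618 + C(75, -77) = -14618 - 74*(-77) = -14618 + 5698 = -8920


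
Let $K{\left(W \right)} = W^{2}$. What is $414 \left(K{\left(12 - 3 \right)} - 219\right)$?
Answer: $-57132$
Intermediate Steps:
$414 \left(K{\left(12 - 3 \right)} - 219\right) = 414 \left(\left(12 - 3\right)^{2} - 219\right) = 414 \left(9^{2} - 219\right) = 414 \left(81 - 219\right) = 414 \left(-138\right) = -57132$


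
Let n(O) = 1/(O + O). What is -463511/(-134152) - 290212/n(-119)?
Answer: 9265940276823/134152 ≈ 6.9070e+7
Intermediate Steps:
n(O) = 1/(2*O)
-463511/(-134152) - 290212/n(-119) = -463511/(-134152) - 290212/((½)/(-119)) = -463511*(-1/134152) - 290212/((½)*(-1/119)) = 463511/134152 - 290212/(-1/238) = 463511/134152 - 290212*(-238) = 463511/134152 + 69070456 = 9265940276823/134152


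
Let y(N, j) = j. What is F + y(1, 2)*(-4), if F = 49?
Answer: 41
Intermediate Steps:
F + y(1, 2)*(-4) = 49 + 2*(-4) = 49 - 8 = 41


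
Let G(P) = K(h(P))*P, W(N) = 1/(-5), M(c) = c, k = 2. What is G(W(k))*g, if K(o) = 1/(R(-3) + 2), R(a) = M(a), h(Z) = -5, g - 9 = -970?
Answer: -961/5 ≈ -192.20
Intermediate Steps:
g = -961 (g = 9 - 970 = -961)
R(a) = a
W(N) = -⅕
K(o) = -1 (K(o) = 1/(-3 + 2) = 1/(-1) = -1)
G(P) = -P
G(W(k))*g = -1*(-⅕)*(-961) = (⅕)*(-961) = -961/5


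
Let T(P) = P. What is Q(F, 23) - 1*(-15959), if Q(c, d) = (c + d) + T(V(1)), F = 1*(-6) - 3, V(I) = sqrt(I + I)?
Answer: 15973 + sqrt(2) ≈ 15974.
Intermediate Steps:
V(I) = sqrt(2)*sqrt(I) (V(I) = sqrt(2*I) = sqrt(2)*sqrt(I))
F = -9 (F = -6 - 3 = -9)
Q(c, d) = c + d + sqrt(2) (Q(c, d) = (c + d) + sqrt(2)*sqrt(1) = (c + d) + sqrt(2)*1 = (c + d) + sqrt(2) = c + d + sqrt(2))
Q(F, 23) - 1*(-15959) = (-9 + 23 + sqrt(2)) - 1*(-15959) = (14 + sqrt(2)) + 15959 = 15973 + sqrt(2)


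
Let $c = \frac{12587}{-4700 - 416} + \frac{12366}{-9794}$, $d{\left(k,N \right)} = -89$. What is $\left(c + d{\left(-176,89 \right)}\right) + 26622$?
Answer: $\frac{664639357949}{25053052} \approx 26529.0$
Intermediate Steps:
$c = - \frac{93270767}{25053052}$ ($c = \frac{12587}{-5116} + 12366 \left(- \frac{1}{9794}\right) = 12587 \left(- \frac{1}{5116}\right) - \frac{6183}{4897} = - \frac{12587}{5116} - \frac{6183}{4897} = - \frac{93270767}{25053052} \approx -3.7229$)
$\left(c + d{\left(-176,89 \right)}\right) + 26622 = \left(- \frac{93270767}{25053052} - 89\right) + 26622 = - \frac{2322992395}{25053052} + 26622 = \frac{664639357949}{25053052}$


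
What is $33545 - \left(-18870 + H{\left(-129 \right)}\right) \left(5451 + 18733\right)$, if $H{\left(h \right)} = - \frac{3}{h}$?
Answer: $\frac{19624557691}{43} \approx 4.5639 \cdot 10^{8}$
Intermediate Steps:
$33545 - \left(-18870 + H{\left(-129 \right)}\right) \left(5451 + 18733\right) = 33545 - \left(-18870 - \frac{3}{-129}\right) \left(5451 + 18733\right) = 33545 - \left(-18870 - - \frac{1}{43}\right) 24184 = 33545 - \left(-18870 + \frac{1}{43}\right) 24184 = 33545 - \left(- \frac{811409}{43}\right) 24184 = 33545 - - \frac{19623115256}{43} = 33545 + \frac{19623115256}{43} = \frac{19624557691}{43}$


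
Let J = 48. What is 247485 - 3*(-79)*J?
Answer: 258861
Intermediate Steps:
247485 - 3*(-79)*J = 247485 - 3*(-79)*48 = 247485 - (-237)*48 = 247485 - 1*(-11376) = 247485 + 11376 = 258861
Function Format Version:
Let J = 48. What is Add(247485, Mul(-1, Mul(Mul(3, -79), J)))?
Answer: 258861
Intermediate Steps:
Add(247485, Mul(-1, Mul(Mul(3, -79), J))) = Add(247485, Mul(-1, Mul(Mul(3, -79), 48))) = Add(247485, Mul(-1, Mul(-237, 48))) = Add(247485, Mul(-1, -11376)) = Add(247485, 11376) = 258861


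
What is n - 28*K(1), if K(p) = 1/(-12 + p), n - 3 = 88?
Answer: 1029/11 ≈ 93.545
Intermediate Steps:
n = 91 (n = 3 + 88 = 91)
n - 28*K(1) = 91 - 28/(-12 + 1) = 91 - 28/(-11) = 91 - 28*(-1/11) = 91 + 28/11 = 1029/11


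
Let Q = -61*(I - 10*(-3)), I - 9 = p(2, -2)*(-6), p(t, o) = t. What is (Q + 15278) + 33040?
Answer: 46671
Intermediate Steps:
I = -3 (I = 9 + 2*(-6) = 9 - 12 = -3)
Q = -1647 (Q = -61*(-3 - 10*(-3)) = -61*(-3 - 1*(-30)) = -61*(-3 + 30) = -61*27 = -1647)
(Q + 15278) + 33040 = (-1647 + 15278) + 33040 = 13631 + 33040 = 46671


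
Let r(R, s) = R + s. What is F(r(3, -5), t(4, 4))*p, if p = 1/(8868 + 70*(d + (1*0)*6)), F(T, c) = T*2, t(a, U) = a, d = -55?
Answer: -2/2509 ≈ -0.00079713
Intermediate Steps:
F(T, c) = 2*T
p = 1/5018 (p = 1/(8868 + 70*(-55 + (1*0)*6)) = 1/(8868 + 70*(-55 + 0*6)) = 1/(8868 + 70*(-55 + 0)) = 1/(8868 + 70*(-55)) = 1/(8868 - 3850) = 1/5018 ≈ 0.00019928)
F(r(3, -5), t(4, 4))*p = (2*(3 - 5))*(1/5018) = (2*(-2))*(1/5018) = -4*1/5018 = -2/2509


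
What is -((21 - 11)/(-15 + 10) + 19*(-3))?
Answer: 59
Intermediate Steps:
-((21 - 11)/(-15 + 10) + 19*(-3)) = -(10/(-5) - 57) = -(10*(-⅕) - 57) = -(-2 - 57) = -1*(-59) = 59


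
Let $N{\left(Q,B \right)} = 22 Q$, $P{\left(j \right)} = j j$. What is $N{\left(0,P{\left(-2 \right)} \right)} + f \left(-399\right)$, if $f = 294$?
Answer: $-117306$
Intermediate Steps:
$P{\left(j \right)} = j^{2}$
$N{\left(0,P{\left(-2 \right)} \right)} + f \left(-399\right) = 22 \cdot 0 + 294 \left(-399\right) = 0 - 117306 = -117306$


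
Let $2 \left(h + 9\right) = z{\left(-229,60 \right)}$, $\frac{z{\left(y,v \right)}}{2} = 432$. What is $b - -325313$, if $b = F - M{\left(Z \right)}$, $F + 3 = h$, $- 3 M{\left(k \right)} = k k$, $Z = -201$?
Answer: $339200$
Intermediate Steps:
$z{\left(y,v \right)} = 864$ ($z{\left(y,v \right)} = 2 \cdot 432 = 864$)
$h = 423$ ($h = -9 + \frac{1}{2} \cdot 864 = -9 + 432 = 423$)
$M{\left(k \right)} = - \frac{k^{2}}{3}$ ($M{\left(k \right)} = - \frac{k k}{3} = - \frac{k^{2}}{3}$)
$F = 420$ ($F = -3 + 423 = 420$)
$b = 13887$ ($b = 420 - - \frac{\left(-201\right)^{2}}{3} = 420 - \left(- \frac{1}{3}\right) 40401 = 420 - -13467 = 420 + 13467 = 13887$)
$b - -325313 = 13887 - -325313 = 13887 + 325313 = 339200$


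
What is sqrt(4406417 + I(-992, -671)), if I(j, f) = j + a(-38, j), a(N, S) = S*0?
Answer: 5*sqrt(176217) ≈ 2098.9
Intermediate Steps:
a(N, S) = 0
I(j, f) = j (I(j, f) = j + 0 = j)
sqrt(4406417 + I(-992, -671)) = sqrt(4406417 - 992) = sqrt(4405425) = 5*sqrt(176217)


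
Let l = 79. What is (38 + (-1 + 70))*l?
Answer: 8453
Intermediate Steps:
(38 + (-1 + 70))*l = (38 + (-1 + 70))*79 = (38 + 69)*79 = 107*79 = 8453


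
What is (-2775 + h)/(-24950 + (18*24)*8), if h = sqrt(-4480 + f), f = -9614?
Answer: 2775/21494 - 9*I*sqrt(174)/21494 ≈ 0.12911 - 0.0055233*I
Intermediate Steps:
h = 9*I*sqrt(174) (h = sqrt(-4480 - 9614) = sqrt(-14094) = 9*I*sqrt(174) ≈ 118.72*I)
(-2775 + h)/(-24950 + (18*24)*8) = (-2775 + 9*I*sqrt(174))/(-24950 + (18*24)*8) = (-2775 + 9*I*sqrt(174))/(-24950 + 432*8) = (-2775 + 9*I*sqrt(174))/(-24950 + 3456) = (-2775 + 9*I*sqrt(174))/(-21494) = (-2775 + 9*I*sqrt(174))*(-1/21494) = 2775/21494 - 9*I*sqrt(174)/21494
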